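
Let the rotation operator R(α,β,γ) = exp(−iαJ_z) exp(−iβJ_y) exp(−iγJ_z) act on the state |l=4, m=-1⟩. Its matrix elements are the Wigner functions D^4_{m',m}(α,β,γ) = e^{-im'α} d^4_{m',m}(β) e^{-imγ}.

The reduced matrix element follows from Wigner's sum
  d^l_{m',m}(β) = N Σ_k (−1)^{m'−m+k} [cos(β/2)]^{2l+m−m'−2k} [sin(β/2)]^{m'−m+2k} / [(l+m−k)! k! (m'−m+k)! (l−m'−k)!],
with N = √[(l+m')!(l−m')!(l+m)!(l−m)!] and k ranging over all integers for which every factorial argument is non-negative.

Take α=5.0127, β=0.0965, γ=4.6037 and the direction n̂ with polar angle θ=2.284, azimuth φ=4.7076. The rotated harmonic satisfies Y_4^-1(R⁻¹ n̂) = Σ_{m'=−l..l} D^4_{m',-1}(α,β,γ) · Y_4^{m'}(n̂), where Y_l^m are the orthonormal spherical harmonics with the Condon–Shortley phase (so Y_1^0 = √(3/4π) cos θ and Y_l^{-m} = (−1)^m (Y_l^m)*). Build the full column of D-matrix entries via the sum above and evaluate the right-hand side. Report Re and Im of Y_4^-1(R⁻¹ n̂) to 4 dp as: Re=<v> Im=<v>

Re=0.0245 Im=-0.1392

Need the full column D^4_{m',-1} for m'=−4..4 at α=5.0127, β=0.0965, γ=4.6037.
cos(β/2)=0.998836, sin(β/2)=0.048231
d^4_{-4,-1}: single k=3 term ⇒ +0.000835;  D = +0.000741-0.000384i
d^4_{-3,-1}: k∈[2..3] ⇒ +0.018336 -0.000071 = +0.018264;  D = +0.012826+0.013003i
d^4_{-2,-1}: k∈[1..3] ⇒ +0.202967 -0.002366 +0.000004 = +0.200604;  D = -0.094751+0.176817i
d^4_{-1,-1}: k∈[0..3] ⇒ +0.990727 -0.034651 +0.000162 -0.000000 = +0.956238;  D = -0.938736-0.182117i
d^4_{0,-1}: k∈[0..3] ⇒ -0.213946 +0.002993 -0.000007 +0.000000 = -0.210960;  D = +0.022884+0.209715i
d^4_{1,-1}: k∈[0..3] ⇒ +0.023101 -0.000162 +0.000000 -0.000000 = +0.022939;  D = +0.021047-0.009123i
d^4_{2,-1}: k∈[0..2] ⇒ -0.001578 +0.000006 -0.000000 = -0.001572;  D = -0.001024-0.001193i
d^4_{3,-1}: k∈[0..1] ⇒ +0.000071 -0.000000 = +0.000071;  D = -0.000038+0.000060i
d^4_{4,-1}: single k=0 term ⇒ -0.000002;  D = +0.000002+0.000001i
Y_4^{m'}(θ=2.284,φ=4.7076) and Σ D·Y over m':
  (+0.0007-0.0004i)·(+0.1447+0.0028i)  (+0.0128+0.0130i)·(-0.0051+0.3542i)  (-0.0948+0.1768i)·(-0.3819-0.0037i)  (-0.9387-0.1821i)·(-0.0000+0.0008i)  (+0.0229+0.2097i)·(-0.3627+0.0000i)  (+0.0210-0.0091i)·(+0.0000+0.0008i)  (-0.0010-0.0012i)·(-0.3819+0.0037i)  (-0.0000+0.0001i)·(+0.0051+0.3542i)  (+0.0000+0.0000i)·(+0.1447-0.0028i)
Y_4^-1(R⁻¹ n̂) = +0.024515-0.139163i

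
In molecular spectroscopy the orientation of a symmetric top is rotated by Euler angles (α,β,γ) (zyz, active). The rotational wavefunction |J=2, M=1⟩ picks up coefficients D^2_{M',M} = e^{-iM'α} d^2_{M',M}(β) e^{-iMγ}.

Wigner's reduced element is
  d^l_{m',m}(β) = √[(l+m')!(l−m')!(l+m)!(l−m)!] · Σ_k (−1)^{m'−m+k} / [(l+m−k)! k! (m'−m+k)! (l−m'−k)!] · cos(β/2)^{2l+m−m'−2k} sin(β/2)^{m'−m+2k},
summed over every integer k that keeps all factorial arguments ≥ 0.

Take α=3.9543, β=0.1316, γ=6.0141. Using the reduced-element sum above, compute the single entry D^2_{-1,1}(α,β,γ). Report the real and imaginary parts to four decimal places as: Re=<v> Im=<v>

Re=-0.0061 Im=-0.0114

Split into d^2_{-1,1}(β=0.1316) × two z-phases.
c=cos(0.1316/2)=0.997836, s=sin(0.1316/2)=0.065753; N=√[1·6·6·1]=6.000000
Admissible k: 2..3 (factorial args all ≥0)
  k=2: (−1)^0·6.0000/(2)·0.9978^2·0.0658^2 = +0.012914
  k=3: (−1)^1·6.0000/(6)·0.9978^0·0.0658^4 = -0.000019
d^2_{-1,1}(0.1316) = +0.012914 -0.000019 = +0.012895
Phases: e^{-i·(-1)·3.9543}=-0.687535-0.726151i, e^{-i·(1)·6.0141}=+0.964014+0.265850i ⇒ D=-0.006058-0.011384i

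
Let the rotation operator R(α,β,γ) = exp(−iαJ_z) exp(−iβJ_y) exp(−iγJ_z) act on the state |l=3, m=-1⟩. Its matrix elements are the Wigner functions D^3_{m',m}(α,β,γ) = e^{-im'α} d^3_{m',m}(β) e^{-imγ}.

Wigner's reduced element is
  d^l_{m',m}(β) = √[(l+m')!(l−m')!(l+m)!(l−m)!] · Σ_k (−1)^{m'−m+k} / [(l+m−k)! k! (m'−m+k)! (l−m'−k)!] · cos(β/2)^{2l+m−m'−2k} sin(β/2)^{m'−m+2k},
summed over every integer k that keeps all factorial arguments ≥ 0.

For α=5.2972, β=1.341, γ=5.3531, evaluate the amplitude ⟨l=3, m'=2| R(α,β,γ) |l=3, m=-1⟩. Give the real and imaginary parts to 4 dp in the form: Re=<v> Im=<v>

Re=-0.2525 Im=-0.4320

Split into d^3_{2,-1}(β=1.341) × two z-phases.
c=cos(1.341/2)=0.783511, s=sin(1.341/2)=0.621378; N=√[120·1·2·24]=75.894664
Admissible k: 0..1 (factorial args all ≥0)
  k=0: (−1)^3·75.8947/(12)·0.7835^3·0.6214^3 = -0.729848
  k=1: (−1)^4·75.8947/(24)·0.7835^1·0.6214^5 = +0.229522
d^3_{2,-1}(1.341) = -0.729848 +0.229522 = -0.500327
D = (-0.390500+0.920603i)·(-0.500327)·(+0.597766-0.801671i) = -0.252462-0.431961i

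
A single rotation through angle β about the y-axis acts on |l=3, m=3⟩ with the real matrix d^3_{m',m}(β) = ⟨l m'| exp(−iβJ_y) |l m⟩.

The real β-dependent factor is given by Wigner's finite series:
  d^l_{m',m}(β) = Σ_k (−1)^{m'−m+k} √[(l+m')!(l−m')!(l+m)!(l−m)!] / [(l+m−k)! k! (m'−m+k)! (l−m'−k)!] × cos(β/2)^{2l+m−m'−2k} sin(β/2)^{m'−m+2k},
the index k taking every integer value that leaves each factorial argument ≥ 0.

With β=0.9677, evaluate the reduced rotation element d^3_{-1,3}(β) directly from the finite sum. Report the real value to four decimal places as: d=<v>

d^3_{-1,3}(β=0.9677) via Wigner's sum:
Half-angle: c=0.885211, s=0.465191. N=√(2·24·720·1)=185.903201
k: max(0,(3)−(-1))=4 … min(3+(3),3−(-1))=4
  k=4: (−1)^0·185.9032/(48)·0.8852^2·0.4652^4 = +0.142122
d^3_{-1,3}(0.9677) = +0.142122

d=0.1421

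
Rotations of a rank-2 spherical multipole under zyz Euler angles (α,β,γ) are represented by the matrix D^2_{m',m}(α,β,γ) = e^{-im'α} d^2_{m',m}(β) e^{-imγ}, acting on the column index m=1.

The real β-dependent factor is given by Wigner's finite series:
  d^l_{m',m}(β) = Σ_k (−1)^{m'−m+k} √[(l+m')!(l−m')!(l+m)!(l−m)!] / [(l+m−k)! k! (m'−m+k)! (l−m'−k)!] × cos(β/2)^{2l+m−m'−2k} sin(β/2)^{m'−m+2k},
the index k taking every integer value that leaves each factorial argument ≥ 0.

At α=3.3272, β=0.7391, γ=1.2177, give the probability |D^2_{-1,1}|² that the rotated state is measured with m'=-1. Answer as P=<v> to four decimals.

P=0.1045

D^2_{-1,1}(3.3272,0.7391,1.2177) = e^{-i·-1·3.3272}·d^2_{-1,1}(0.7391)·e^{-i·1·1.2177}. Compute d first:
Half-angle: c=0.932490, s=0.361196. N=√(1·6·6·1)=6.000000
k: max(0,(1)−(-1))=2 … min(2+(1),2−(-1))=3
  k=2: (−1)^0·6.0000/(2)·0.9325^2·0.3612^2 = +0.340326
  k=3: (−1)^1·6.0000/(6)·0.9325^0·0.3612^4 = -0.017020
d^2_{-1,1}(0.7391) = +0.340326 -0.017020 = +0.323306
|D^2_{-1,1}|² = |d^2_{-1,1}(β)|² = (+0.323306)² = 0.104526 (the z-rotation phases have unit modulus)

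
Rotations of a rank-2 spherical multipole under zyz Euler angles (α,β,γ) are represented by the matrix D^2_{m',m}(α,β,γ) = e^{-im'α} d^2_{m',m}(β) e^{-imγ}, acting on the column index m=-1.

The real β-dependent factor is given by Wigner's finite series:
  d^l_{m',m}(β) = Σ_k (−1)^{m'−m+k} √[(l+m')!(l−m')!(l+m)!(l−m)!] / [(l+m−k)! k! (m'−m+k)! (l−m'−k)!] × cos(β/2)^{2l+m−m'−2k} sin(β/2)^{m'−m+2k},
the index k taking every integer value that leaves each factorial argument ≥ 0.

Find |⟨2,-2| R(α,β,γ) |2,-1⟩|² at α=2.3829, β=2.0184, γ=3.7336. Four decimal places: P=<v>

P=0.0654

Split into d^2_{-2,-1}(β=2.0184) × two z-phases.
Half-angle: c=0.532538, s=0.846406. N=√(1·24·1·6)=12.000000
k: max(0,(-1)−(-2))=1 … min(2+(-1),2−(-2))=1
  k=1: (−1)^0·12.0000/(6)·0.5325^3·0.8464^1 = +0.255659
d^2_{-2,-1}(2.0184) = +0.255659
|D^2_{-2,-1}|² = |d^2_{-2,-1}(β)|² = (+0.255659)² = 0.065361 (the z-rotation phases have unit modulus)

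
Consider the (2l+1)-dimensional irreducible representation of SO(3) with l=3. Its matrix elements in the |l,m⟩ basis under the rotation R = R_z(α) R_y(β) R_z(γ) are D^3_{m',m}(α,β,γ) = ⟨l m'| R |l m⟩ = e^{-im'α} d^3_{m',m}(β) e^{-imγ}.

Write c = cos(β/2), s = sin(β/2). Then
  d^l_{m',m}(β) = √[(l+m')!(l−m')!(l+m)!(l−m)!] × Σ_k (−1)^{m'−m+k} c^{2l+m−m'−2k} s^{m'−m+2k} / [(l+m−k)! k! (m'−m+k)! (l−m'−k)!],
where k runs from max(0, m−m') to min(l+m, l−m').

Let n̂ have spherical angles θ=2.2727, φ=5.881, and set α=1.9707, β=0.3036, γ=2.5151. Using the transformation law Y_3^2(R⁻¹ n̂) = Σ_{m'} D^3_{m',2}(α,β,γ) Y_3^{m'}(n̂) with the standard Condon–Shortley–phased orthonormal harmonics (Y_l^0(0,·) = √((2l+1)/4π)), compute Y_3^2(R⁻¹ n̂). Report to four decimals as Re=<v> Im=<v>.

Need the full column D^3_{m',2} for m'=−3..3 at α=1.9707, β=0.3036, γ=2.5151.
cos(β/2)=0.988500, sin(β/2)=0.151218
d^3_{-3,2}: single k=5 term ⇒ +0.000191;  D = +0.000122+0.000148i
d^3_{-2,2}: k∈[4..5] ⇒ +0.002555 -0.000012 = +0.002543;  D = +0.001179-0.002253i
d^3_{-1,2}: k∈[3..4] ⇒ +0.021124 -0.000247 = +0.020876;  D = -0.020806-0.001712i
d^3_{0,2}: k∈[2..3] ⇒ +0.119584 -0.002798 = +0.116786;  D = +0.036494+0.110937i
d^3_{1,2}: k∈[1..2] ⇒ +0.451323 -0.021124 = +0.430199;  D = +0.324073-0.282927i
d^3_{2,2}: k∈[0..1] ⇒ +0.932956 -0.109165 = +0.823792;  D = -0.740638-0.360676i
d^3_{3,2}: single k=0 term ⇒ -0.349593;  D = +0.018616-0.349097i
Y_3^{m'}(θ=2.2727,φ=5.881) and Σ D·Y over m':
  (+0.0001+0.0001i)·(+0.0662+0.1736i)  (+0.0012-0.0023i)·(-0.2669-0.2772i)  (-0.0208-0.0017i)·(+0.2463+0.1048i)  (+0.0365+0.1109i)·(+0.2206+0.0000i)  (+0.3241-0.2829i)·(-0.2463+0.1048i)  (-0.7406-0.3607i)·(-0.2669+0.2772i)  (+0.0186-0.3491i)·(-0.0662+0.1736i)
Y_3^2(R⁻¹ n̂) = +0.308970+0.043094i

Re=0.3090 Im=0.0431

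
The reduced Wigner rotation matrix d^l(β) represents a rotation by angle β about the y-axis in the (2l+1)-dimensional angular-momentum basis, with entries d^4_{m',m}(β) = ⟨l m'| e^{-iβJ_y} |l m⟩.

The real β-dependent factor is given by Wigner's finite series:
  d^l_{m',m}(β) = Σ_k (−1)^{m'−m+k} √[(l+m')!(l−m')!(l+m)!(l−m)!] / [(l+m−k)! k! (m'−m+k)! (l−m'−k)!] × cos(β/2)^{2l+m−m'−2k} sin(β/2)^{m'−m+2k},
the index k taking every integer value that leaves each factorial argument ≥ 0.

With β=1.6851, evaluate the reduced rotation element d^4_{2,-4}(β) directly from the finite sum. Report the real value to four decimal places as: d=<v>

d=0.4051

d^4_{2,-4}(β=1.6851) via Wigner's sum:
Half-angle: c=0.665562, s=0.746343. N=√(720·2·1·40320)=7619.763776
k∈{0} keeps every argument non-negative
  k=0: (−1)^6·7619.7638/(1440)·0.6656^2·0.7463^6 = +0.405122
d^4_{2,-4}(1.6851) = +0.405122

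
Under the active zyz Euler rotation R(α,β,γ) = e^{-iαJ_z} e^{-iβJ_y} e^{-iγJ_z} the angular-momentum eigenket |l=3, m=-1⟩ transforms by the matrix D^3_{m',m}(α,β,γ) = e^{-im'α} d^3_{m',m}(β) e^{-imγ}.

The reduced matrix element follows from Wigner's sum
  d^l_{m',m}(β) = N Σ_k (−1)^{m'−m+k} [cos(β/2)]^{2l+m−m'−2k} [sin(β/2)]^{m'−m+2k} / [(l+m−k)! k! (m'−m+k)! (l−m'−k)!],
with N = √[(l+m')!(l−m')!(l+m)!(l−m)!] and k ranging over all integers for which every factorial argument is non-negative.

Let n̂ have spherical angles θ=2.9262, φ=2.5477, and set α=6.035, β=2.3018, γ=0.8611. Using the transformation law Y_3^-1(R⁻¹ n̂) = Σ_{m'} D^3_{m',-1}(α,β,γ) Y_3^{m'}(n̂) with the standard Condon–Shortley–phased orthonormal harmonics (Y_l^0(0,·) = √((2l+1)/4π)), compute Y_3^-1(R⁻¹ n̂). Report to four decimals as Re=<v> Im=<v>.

Re=0.0523 Im=0.0514

Need the full column D^3_{m',-1} for m'=−3..3 at α=6.035, β=2.3018, γ=0.8611.
cos(β/2)=0.407666, sin(β/2)=0.913131
d^3_{-3,-1}: single k=2 term ⇒ +0.089193;  D = +0.088588+0.010371i
d^3_{-2,-1}: k∈[1..2] ⇒ +0.032513 -0.326244 = -0.293731;  D = -0.274410-0.104773i
d^3_{-1,-1}: k∈[0..2] ⇒ +0.004590 -0.184236 +0.693254 = +0.513609;  D = +0.420119+0.295456i
d^3_{0,-1}: k∈[0..2] ⇒ -0.035616 +0.536073 -0.896522 = -0.396064;  D = -0.258077-0.300438i
d^3_{1,-1}: k∈[0..2] ⇒ +0.138177 -0.924339 +0.579694 = -0.206468;  D = -0.091940-0.184867i
d^3_{2,-1}: k∈[0..1] ⇒ -0.326244 +0.818409 = +0.492165;  D = +0.104197+0.481008i
d^3_{3,-1}: single k=0 term ⇒ +0.447494;  D = -0.015596+0.447222i
Y_3^{m'}(θ=2.9262,φ=2.5477) and Σ D·Y over m':
  (+0.0886+0.0104i)·(+0.0009-0.0040i)  (-0.2744-0.1048i)·(-0.0170-0.0423i)  (+0.4201+0.2955i)·(-0.2159-0.1458i)  (-0.2581-0.3004i)·(-0.6458+0.0000i)  (-0.0919-0.1849i)·(+0.2159-0.1458i)  (+0.1042+0.4810i)·(-0.0170+0.0423i)  (-0.0156+0.4472i)·(-0.0009-0.0040i)
Y_3^-1(R⁻¹ n̂) = +0.052273+0.051426i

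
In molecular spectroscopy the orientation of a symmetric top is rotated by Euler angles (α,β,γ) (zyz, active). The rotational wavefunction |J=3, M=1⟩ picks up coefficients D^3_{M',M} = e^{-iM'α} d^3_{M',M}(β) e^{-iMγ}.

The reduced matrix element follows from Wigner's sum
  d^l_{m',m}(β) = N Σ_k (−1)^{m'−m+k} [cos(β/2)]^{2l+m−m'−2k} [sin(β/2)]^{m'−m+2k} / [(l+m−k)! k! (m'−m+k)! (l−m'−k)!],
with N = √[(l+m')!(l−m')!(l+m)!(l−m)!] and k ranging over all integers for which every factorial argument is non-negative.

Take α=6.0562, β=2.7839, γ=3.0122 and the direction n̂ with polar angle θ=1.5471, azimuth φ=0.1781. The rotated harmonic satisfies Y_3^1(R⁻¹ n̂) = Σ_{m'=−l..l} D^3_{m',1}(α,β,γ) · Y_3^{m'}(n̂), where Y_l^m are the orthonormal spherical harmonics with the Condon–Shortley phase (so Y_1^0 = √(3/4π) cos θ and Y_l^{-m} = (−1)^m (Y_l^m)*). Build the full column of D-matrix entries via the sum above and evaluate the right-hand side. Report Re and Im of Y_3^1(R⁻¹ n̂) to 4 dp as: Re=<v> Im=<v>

Re=0.1626 Im=-0.0497

Need the full column D^3_{m',1} for m'=−3..3 at α=6.0562, β=2.7839, γ=3.0122.
cos(β/2)=0.177894, sin(β/2)=0.984050
d^3_{-3,1}: single k=4 term ⇒ +0.114931;  D = -0.097888+0.060226i
d^3_{-2,1}: k∈[3..4] ⇒ +0.033929 -0.519095 = -0.485167;  D = +0.459834-0.154724i
d^3_{-1,1}: k∈[2..4] ⇒ +0.005819 -0.237401 +0.908034 = +0.676451;  D = -0.673233+0.065912i
d^3_{0,1}: k∈[1..3] ⇒ +0.000607 -0.055751 +0.568641 = +0.513497;  D = -0.509205-0.066258i
d^3_{1,1}: k∈[0..2] ⇒ +0.000032 -0.007758 +0.178051 = +0.170324;  D = -0.159622-0.059423i
d^3_{2,1}: k∈[0..1] ⇒ -0.000554 +0.033929 = +0.033374;  D = -0.027855-0.018384i
d^3_{3,1}: single k=0 term ⇒ +0.003756;  D = -0.002589-0.002721i
Y_3^{m'}(θ=1.5471,φ=0.1781) and Σ D·Y over m':
  (-0.0979+0.0602i)·(+0.3588-0.2123i)  (+0.4598-0.1547i)·(+0.0227-0.0084i)  (-0.6732+0.0659i)·(-0.3171+0.0571i)  (-0.5092-0.0663i)·(-0.0265+0.0000i)  (-0.1596-0.0594i)·(+0.3171+0.0571i)  (-0.0279-0.0184i)·(+0.0227+0.0084i)  (-0.0026-0.0027i)·(-0.3588-0.2123i)
Y_3^1(R⁻¹ n̂) = +0.162648-0.049652i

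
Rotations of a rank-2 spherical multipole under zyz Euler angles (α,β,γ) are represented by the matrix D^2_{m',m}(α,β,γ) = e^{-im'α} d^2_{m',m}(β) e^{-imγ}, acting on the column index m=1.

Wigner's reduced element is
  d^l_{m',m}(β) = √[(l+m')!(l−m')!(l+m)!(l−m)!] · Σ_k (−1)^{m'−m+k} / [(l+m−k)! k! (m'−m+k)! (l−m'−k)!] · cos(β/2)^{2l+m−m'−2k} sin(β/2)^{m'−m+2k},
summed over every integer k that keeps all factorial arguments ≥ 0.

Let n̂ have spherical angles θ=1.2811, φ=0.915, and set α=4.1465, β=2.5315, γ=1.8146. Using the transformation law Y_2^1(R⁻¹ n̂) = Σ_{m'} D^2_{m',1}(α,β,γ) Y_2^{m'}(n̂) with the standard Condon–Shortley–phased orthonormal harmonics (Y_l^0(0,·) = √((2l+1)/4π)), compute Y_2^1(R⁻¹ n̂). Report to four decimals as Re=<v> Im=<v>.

Re=-0.0397 Im=-0.3747

Need the full column D^2_{m',1} for m'=−2..2 at α=4.1465, β=2.5315, γ=1.8146.
cos(β/2)=0.300337, sin(β/2)=0.953833
d^2_{-2,1}: single k=3 term ⇒ +0.521262;  D = +0.511362+0.101113i
d^2_{-1,1}: k∈[2..3] ⇒ +0.246198 -0.827731 = -0.581533;  D = +0.401096-0.421074i
d^2_{0,1}: k∈[1..2] ⇒ +0.063296 -0.638414 = -0.575118;  D = +0.138831+0.558109i
d^2_{1,1}: k∈[0..1] ⇒ +0.008136 -0.246198 = -0.238062;  D = -0.225820-0.075357i
d^2_{2,1}: single k=0 term ⇒ -0.051681;  D = +0.040094-0.032610i
Y_2^{m'}(θ=1.2811,φ=0.915) and Σ D·Y over m':
  (+0.5114+0.1011i)·(-0.0909-0.3429i)  (+0.4011-0.4211i)·(+0.1290-0.1676i)  (+0.1388+0.5581i)·(-0.2382+0.0000i)  (-0.2258-0.0754i)·(-0.1290-0.1676i)  (+0.0401-0.0326i)·(-0.0909+0.3429i)
Y_2^1(R⁻¹ n̂) = -0.039717-0.374724i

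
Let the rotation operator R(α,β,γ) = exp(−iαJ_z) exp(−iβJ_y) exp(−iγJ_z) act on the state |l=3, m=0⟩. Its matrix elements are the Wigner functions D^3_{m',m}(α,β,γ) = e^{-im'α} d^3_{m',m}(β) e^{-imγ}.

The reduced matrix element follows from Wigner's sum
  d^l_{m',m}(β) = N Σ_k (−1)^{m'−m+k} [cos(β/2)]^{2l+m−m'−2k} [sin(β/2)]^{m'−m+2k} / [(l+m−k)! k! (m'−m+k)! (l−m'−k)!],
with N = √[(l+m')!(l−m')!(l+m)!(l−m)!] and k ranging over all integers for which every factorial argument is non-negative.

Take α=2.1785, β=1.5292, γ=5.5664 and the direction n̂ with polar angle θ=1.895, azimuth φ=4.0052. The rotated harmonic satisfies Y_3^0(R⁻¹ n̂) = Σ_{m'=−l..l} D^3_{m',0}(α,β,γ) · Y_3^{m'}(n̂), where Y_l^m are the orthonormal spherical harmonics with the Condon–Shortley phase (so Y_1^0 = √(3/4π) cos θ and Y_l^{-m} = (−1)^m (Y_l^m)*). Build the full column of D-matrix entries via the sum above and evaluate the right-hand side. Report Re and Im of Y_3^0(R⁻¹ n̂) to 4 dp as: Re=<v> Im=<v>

Re=0.2530 Im=0.0000

Need the full column D^3_{m',0} for m'=−3..3 at α=2.1785, β=1.5292, γ=5.5664.
cos(β/2)=0.721659, sin(β/2)=0.692248
d^3_{-3,0}: single k=3 term ⇒ +0.557568;  D = +0.539913+0.139195i
d^3_{-2,0}: k∈[2..3] ⇒ +0.711891 -0.655048 = +0.056843;  D = -0.019779-0.053291i
d^3_{-1,0}: k∈[1..3] ⇒ +0.469368 -1.295670 +0.397404 = -0.428897;  D = +0.244893-0.352108i
d^3_{0,0}: k∈[0..3] ⇒ +0.141252 -1.169756 +1.076353 -0.110045 = -0.062197;  D = -0.062197+0.000000i
d^3_{1,0}: k∈[0..2] ⇒ -0.469368 +1.295670 -0.397404 = +0.428897;  D = -0.244893-0.352108i
d^3_{2,0}: k∈[0..1] ⇒ +0.711891 -0.655048 = +0.056843;  D = -0.019779+0.053291i
d^3_{3,0}: single k=0 term ⇒ -0.557568;  D = -0.539913+0.139195i
Y_3^{m'}(θ=1.895,φ=4.0052) and Σ D·Y over m':
  (+0.5399+0.1392i)·(+0.3028+0.1860i)  (-0.0198-0.0533i)·(+0.0456+0.2889i)  (+0.2449-0.3521i)·(+0.0980-0.1147i)  (-0.0622+0.0000i)·(+0.2963+0.0000i)  (-0.2449-0.3521i)·(-0.0980-0.1147i)  (-0.0198+0.0533i)·(+0.0456-0.2889i)  (-0.5399+0.1392i)·(-0.3028+0.1860i)
Y_3^0(R⁻¹ n̂) = +0.253003+0.000000i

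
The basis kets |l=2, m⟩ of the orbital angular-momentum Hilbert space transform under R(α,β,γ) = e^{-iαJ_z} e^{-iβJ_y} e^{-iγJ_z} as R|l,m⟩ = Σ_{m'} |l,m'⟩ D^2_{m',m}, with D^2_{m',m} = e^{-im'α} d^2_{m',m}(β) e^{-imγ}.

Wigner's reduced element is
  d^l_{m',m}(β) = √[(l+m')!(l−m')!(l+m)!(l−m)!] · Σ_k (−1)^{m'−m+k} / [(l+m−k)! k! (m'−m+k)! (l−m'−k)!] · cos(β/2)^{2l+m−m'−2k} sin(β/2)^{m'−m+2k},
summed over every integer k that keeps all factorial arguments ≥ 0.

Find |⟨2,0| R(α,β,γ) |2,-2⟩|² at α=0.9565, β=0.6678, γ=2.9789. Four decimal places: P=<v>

D^2_{0,-2}(0.9565,0.6678,2.9789) = e^{-i·0·0.9565}·d^2_{0,-2}(0.6678)·e^{-i·-2·2.9789}. Compute d first:
Half-angle: c=0.944771, s=0.327730. N=√(2·2·1·24)=9.797959
k: max(0,(-2)−(0))=0 … min(2+(-2),2−(0))=0
  k=0: (−1)^2·9.7980/(4)·0.9448^2·0.3277^2 = +0.234834
d^2_{0,-2}(0.6678) = +0.234834
|D^2_{0,-2}|² = |d^2_{0,-2}(β)|² = (+0.234834)² = 0.055147 (the z-rotation phases have unit modulus)

P=0.0551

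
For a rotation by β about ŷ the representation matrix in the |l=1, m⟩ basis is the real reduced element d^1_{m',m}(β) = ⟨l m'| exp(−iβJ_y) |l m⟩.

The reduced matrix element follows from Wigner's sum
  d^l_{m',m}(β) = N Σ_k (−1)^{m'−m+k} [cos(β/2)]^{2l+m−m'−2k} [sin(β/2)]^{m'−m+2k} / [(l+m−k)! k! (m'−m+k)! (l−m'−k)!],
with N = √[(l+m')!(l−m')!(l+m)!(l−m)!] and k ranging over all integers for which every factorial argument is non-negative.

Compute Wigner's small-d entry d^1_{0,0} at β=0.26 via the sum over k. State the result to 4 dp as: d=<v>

d=0.9664

d^1_{0,0}(β=0.26) via Wigner's sum:
Half-angle: c=0.991562, s=0.129634. N=√(1·1·1·1)=1.000000
k: max(0,(0)−(0))=0 … min(1+(0),1−(0))=1
  k=0: (−1)^0·1.0000/(1)·0.9916^2·0.1296^0 = +0.983195
  k=1: (−1)^1·1.0000/(1)·0.9916^0·0.1296^2 = -0.016805
d^1_{0,0}(0.26) = +0.983195 -0.016805 = +0.966390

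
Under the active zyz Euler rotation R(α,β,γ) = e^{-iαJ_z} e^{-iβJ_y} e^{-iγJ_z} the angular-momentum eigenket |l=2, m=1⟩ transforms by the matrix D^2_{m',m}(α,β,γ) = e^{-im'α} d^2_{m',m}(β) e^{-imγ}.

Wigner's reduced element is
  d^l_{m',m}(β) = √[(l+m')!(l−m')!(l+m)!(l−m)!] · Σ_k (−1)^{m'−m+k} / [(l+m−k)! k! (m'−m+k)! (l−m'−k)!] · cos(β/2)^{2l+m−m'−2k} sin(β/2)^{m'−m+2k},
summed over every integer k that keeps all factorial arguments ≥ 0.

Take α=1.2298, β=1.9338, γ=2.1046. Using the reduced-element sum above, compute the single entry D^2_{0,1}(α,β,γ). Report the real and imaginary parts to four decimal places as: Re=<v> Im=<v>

Re=0.2069 Im=0.3500

Split into d^2_{0,1}(β=1.9338) × two z-phases.
c=cos(1.9338/2)=0.567854, s=sin(1.9338/2)=0.823129; N=√[2·2·6·1]=4.898979
The bounds max(0,m−m')=1 and min(l+m,l−m')=2 give 2 terms
  k=1: (−1)^0·4.8990/(2)·0.5679^3·0.8231^1 = +0.369193
  k=2: (−1)^1·4.8990/(2)·0.5679^1·0.8231^3 = -0.775741
d^2_{0,1}(1.9338) = +0.369193 -0.775741 = -0.406547
Attach z-rotation phases: D = e^{-i(0)(1.2298)}·(-0.406547)·e^{-i(1)(2.1046)} = +0.206856+0.349988i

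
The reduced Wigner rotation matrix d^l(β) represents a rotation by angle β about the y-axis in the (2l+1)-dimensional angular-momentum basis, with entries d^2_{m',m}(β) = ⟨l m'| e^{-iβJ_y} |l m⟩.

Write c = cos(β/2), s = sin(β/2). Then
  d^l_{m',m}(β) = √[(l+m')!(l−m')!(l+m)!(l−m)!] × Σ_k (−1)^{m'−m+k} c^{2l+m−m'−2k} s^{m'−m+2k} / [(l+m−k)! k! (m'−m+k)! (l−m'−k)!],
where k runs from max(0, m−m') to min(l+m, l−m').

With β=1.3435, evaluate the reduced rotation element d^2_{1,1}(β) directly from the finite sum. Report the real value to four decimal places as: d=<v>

d^2_{1,1}(β=1.3435) via Wigner's sum:
With c≡cos(β/2)=0.782734 and s≡sin(β/2)=0.622357, N=[6·1·6·1]^{1/2}=6.000000
The bounds max(0,m−m')=0 and min(l+m,l−m')=1 give 2 terms
  k=0: (−1)^0·6.0000/(6)·0.7827^4·0.6224^0 = +0.375367
  k=1: (−1)^1·6.0000/(2)·0.7827^2·0.6224^2 = -0.711915
d^2_{1,1}(1.3435) = +0.375367 -0.711915 = -0.336548

d=-0.3365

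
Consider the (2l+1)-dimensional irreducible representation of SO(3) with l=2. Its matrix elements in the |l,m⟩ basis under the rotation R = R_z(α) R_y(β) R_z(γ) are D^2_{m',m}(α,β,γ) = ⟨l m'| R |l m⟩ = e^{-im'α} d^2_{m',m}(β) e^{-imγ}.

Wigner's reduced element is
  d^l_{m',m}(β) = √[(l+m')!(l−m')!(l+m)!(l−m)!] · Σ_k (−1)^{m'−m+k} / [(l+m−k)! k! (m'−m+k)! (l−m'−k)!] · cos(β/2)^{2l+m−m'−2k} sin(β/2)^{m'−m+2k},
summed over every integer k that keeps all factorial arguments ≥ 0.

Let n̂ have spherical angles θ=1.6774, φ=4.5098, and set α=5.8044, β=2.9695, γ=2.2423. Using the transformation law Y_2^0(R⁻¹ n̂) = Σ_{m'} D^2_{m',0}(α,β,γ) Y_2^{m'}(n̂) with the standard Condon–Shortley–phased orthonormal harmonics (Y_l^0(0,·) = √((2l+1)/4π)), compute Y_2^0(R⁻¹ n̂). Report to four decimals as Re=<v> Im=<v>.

Need the full column D^2_{m',0} for m'=−2..2 at α=5.8044, β=2.9695, γ=2.2423.
cos(β/2)=0.085940, sin(β/2)=0.996300
d^2_{-2,0}: single k=2 term ⇒ +0.017958;  D = +0.010335-0.014686i
d^2_{-1,0}: k∈[1..2] ⇒ +0.001549 -0.208182 = -0.206633;  D = -0.183398+0.095196i
d^2_{0,0}: k∈[0..2] ⇒ +0.000055 -0.029325 +0.985283 = +0.956013;  D = +0.956013+0.000000i
d^2_{1,0}: k∈[0..1] ⇒ -0.001549 +0.208182 = +0.206633;  D = +0.183398+0.095196i
d^2_{2,0}: single k=0 term ⇒ +0.017958;  D = +0.010335+0.014686i
Y_2^{m'}(θ=1.6774,φ=4.5098) and Σ D·Y over m':
  (+0.0103-0.0147i)·(-0.3510-0.1505i)  (-0.1834+0.0952i)·(+0.0164-0.0801i)  (+0.9560+0.0000i)·(-0.3047+0.0000i)  (+0.1834+0.0952i)·(-0.0164-0.0801i)  (+0.0103+0.0147i)·(-0.3510+0.1505i)
Y_2^0(R⁻¹ n̂) = -0.293743-0.000000i

Re=-0.2937 Im=0.0000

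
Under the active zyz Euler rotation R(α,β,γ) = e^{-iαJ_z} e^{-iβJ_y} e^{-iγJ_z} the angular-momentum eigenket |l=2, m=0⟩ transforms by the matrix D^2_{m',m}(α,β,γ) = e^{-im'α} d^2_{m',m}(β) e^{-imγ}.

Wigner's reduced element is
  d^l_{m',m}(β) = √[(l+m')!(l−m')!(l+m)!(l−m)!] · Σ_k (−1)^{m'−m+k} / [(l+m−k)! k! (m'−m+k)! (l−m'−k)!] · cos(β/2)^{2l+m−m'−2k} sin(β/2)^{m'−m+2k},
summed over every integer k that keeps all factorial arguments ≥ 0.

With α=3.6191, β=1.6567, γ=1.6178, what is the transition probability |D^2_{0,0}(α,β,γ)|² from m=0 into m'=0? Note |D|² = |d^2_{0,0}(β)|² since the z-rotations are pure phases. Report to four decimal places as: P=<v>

First d^2_{0,0}(β=1.6567), then the phase factors e^{-i(0)α} and e^{-i(0)γ}:
c=cos(1.6567/2)=0.676092, s=sin(1.6567/2)=0.736817; N=√[2·2·2·2]=4.000000
k: max(0,(0)−(0))=0 … min(2+(0),2−(0))=2
  k=0: (−1)^0·4.0000/(4)·0.6761^4·0.7368^0 = +0.208941
  k=1: (−1)^1·4.0000/(1)·0.6761^2·0.7368^2 = -0.992639
  k=2: (−1)^2·4.0000/(4)·0.6761^0·0.7368^4 = +0.294739
d^2_{0,0}(1.6567) = +0.208941 -0.992639 +0.294739 = -0.488958
|D^2_{0,0}|² = |d^2_{0,0}(β)|² = (-0.488958)² = 0.239080 (the z-rotation phases have unit modulus)

P=0.2391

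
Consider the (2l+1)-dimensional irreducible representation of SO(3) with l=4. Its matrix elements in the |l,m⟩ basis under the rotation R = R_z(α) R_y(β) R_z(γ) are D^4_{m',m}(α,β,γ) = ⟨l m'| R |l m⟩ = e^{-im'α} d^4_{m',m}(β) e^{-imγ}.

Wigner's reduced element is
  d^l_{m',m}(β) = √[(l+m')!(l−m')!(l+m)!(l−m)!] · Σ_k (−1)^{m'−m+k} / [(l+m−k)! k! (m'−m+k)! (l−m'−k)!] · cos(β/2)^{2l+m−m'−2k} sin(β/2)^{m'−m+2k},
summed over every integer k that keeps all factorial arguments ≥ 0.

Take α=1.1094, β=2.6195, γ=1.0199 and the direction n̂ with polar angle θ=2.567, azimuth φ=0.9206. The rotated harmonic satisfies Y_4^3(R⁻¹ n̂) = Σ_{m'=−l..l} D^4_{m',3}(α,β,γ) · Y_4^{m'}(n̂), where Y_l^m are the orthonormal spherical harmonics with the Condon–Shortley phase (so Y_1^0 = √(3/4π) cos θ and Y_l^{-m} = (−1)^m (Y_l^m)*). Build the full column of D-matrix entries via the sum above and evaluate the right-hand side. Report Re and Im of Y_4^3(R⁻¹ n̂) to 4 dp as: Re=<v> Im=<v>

Re=0.0016 Im=0.0007

Need the full column D^4_{m',3} for m'=−4..4 at α=1.1094, β=2.6195, γ=1.0199.
cos(β/2)=0.258092, sin(β/2)=0.966120
d^4_{-4,3}: single k=7 term ⇒ +0.573506;  D = +0.109942+0.562869i
d^4_{-3,3}: k∈[6..7] ⇒ +0.379169 -0.759015 = -0.379845;  D = -0.366235-0.100767i
d^4_{-2,3}: k∈[5..6] ⇒ +0.162429 -0.758677 = -0.596248;  D = -0.397574+0.444350i
d^4_{-1,3}: k∈[4..5] ⇒ +0.051137 -0.429938 = -0.378800;  D = +0.140330+0.351848i
d^4_{0,3}: k∈[3..4] ⇒ +0.012219 -0.171215 = -0.158996;  D = +0.158463+0.013006i
d^4_{1,3}: k∈[2..3] ⇒ +0.002190 -0.051137 = -0.048948;  D = +0.025304-0.041900i
d^4_{2,3}: k∈[1..2] ⇒ +0.000276 -0.011592 = -0.011316;  D = -0.006069-0.009551i
d^4_{3,3}: k∈[0..1] ⇒ +0.000020 -0.001931 = -0.001911;  D = -0.001901+0.000200i
d^4_{4,3}: single k=0 term ⇒ -0.000208;  D = -0.000073+0.000195i
Y_4^{m'}(θ=2.567,φ=0.9206) and Σ D·Y over m':
  (+0.1099+0.5629i)·(-0.0331+0.0199i)  (-0.3662-0.1008i)·(+0.1567+0.0625i)  (-0.3976+0.4443i)·(-0.1038-0.3744i)  (+0.1403+0.3518i)·(-0.2525+0.3320i)  (+0.1585+0.0130i)·(-0.0806+0.0000i)  (+0.0253-0.0419i)·(+0.2525+0.3320i)  (-0.0061-0.0096i)·(-0.1038+0.3744i)  (-0.0019+0.0002i)·(-0.1567+0.0625i)  (-0.0001+0.0002i)·(-0.0331-0.0199i)
Y_4^3(R⁻¹ n̂) = +0.001553+0.000709i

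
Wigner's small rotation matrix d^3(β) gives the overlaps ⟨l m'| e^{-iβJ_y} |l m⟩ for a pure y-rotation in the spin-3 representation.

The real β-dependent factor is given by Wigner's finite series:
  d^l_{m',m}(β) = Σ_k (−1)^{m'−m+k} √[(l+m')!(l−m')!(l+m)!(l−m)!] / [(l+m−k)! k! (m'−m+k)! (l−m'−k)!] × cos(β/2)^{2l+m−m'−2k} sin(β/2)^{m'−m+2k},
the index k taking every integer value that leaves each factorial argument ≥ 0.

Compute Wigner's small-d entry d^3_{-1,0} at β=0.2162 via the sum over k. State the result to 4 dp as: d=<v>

d=0.3502

d^3_{-1,0}(β=0.2162) via Wigner's sum:
Half-angle: c=0.994163, s=0.107890. N=√(2·24·6·6)=41.569219
k∈{1,2,3} keeps every argument non-negative
  k=1: (−1)^0·41.5692/(12)·0.9942^5·0.1079^1 = +0.362959
  k=2: (−1)^1·41.5692/(4)·0.9942^3·0.1079^3 = -0.012824
  k=3: (−1)^2·41.5692/(12)·0.9942^1·0.1079^5 = +0.000050
d^3_{-1,0}(0.2162) = +0.362959 -0.012824 +0.000050 = +0.350186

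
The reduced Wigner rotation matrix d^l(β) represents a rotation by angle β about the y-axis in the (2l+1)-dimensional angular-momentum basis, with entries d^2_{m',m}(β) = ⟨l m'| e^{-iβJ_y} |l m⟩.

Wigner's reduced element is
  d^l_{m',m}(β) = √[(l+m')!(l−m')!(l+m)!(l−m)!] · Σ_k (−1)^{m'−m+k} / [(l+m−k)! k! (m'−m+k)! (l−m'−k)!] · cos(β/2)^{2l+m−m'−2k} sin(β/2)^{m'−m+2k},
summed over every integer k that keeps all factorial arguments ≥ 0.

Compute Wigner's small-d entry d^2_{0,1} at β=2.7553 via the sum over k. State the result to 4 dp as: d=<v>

d^2_{0,1}(β=2.7553) via Wigner's sum:
c=cos(2.7553/2)=0.191948, s=sin(2.7553/2)=0.981405; N=√[2·2·6·1]=4.898979
k∈{1,2} keeps every argument non-negative
  k=1: (−1)^0·4.8990/(2)·0.1919^3·0.9814^1 = +0.017001
  k=2: (−1)^1·4.8990/(2)·0.1919^1·0.9814^3 = -0.444430
d^2_{0,1}(2.7553) = +0.017001 -0.444430 = -0.427429

d=-0.4274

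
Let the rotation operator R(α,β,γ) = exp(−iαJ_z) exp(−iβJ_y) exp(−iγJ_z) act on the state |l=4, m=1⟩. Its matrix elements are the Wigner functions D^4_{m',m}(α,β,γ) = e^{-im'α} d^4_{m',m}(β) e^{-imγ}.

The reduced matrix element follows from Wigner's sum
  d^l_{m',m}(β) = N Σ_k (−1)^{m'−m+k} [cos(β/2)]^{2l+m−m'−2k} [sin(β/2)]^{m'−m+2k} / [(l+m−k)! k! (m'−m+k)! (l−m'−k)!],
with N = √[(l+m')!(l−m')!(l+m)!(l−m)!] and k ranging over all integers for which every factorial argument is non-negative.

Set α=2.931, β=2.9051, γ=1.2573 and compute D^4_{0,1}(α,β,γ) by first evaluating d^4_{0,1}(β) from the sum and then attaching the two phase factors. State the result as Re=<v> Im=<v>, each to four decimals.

Split into d^4_{0,1}(β=2.9051) × two z-phases.
With c≡cos(β/2)=0.117971 and s≡sin(β/2)=0.993017, N=[24·24·120·6]^{1/2}=643.987578
k: max(0,(1)−(0))=1 … min(4+(1),4−(0))=4
  k=1: (−1)^0·643.9876/(144)·0.1180^7·0.9930^1 = +0.000001
  k=2: (−1)^1·643.9876/(24)·0.1180^5·0.9930^3 = -0.000600
  k=3: (−1)^2·643.9876/(24)·0.1180^3·0.9930^5 = +0.042538
  k=4: (−1)^3·643.9876/(144)·0.1180^1·0.9930^7 = -0.502328
d^4_{0,1}(2.9051) = +0.000001 -0.000600 +0.042538 -0.502328 = -0.460389
Attach z-rotation phases: D = e^{-i(0)(2.931)}·(-0.460389)·e^{-i(1)(1.2573)} = -0.141978+0.437950i

Re=-0.1420 Im=0.4379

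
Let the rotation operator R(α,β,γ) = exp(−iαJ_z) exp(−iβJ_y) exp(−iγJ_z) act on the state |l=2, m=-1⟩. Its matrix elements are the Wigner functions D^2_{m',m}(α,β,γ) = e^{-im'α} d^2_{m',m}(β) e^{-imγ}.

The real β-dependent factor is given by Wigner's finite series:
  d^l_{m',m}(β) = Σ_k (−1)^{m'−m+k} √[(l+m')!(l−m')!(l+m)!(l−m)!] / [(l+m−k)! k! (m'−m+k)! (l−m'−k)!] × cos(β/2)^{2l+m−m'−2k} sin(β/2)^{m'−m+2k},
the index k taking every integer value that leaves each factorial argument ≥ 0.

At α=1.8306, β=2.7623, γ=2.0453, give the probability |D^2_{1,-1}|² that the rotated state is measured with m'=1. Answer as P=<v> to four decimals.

D^2_{1,-1}(1.8306,2.7623,2.0453) = e^{-i·1·1.8306}·d^2_{1,-1}(2.7623)·e^{-i·-1·2.0453}. Compute d first:
With c≡cos(β/2)=0.188512 and s≡sin(β/2)=0.982071, N=[6·1·1·6]^{1/2}=6.000000
Admissible k: 0..1 (factorial args all ≥0)
  k=0: (−1)^2·6.0000/(2)·0.1885^2·0.9821^2 = +0.102821
  k=1: (−1)^3·6.0000/(6)·0.1885^0·0.9821^4 = -0.930190
d^2_{1,-1}(2.7623) = +0.102821 -0.930190 = -0.827368
|D^2_{1,-1}|² = |d^2_{1,-1}(β)|² = (-0.827368)² = 0.684538 (the z-rotation phases have unit modulus)

P=0.6845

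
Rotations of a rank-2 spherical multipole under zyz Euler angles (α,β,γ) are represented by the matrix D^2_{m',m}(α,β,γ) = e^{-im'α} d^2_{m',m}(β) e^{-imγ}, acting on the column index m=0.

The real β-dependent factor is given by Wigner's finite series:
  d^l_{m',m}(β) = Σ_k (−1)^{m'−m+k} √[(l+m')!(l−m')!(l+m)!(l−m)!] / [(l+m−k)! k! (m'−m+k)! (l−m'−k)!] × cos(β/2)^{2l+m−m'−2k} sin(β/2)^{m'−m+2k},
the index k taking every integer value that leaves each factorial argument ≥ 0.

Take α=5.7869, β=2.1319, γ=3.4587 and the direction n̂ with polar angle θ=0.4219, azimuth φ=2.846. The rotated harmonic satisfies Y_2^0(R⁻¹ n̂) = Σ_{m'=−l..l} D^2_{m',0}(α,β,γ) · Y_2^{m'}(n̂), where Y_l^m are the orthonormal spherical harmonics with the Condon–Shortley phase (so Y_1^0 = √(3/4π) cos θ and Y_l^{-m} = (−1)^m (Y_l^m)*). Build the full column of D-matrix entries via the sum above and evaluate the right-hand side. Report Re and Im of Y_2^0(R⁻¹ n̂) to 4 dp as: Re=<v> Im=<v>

Need the full column D^2_{m',0} for m'=−2..2 at α=5.7869, β=2.1319, γ=3.4587.
cos(β/2)=0.483673, sin(β/2)=0.875249
d^2_{-2,0}: single k=2 term ⇒ +0.438978;  D = +0.239918-0.367615i
d^2_{-1,0}: k∈[1..2] ⇒ +0.242584 -0.794368 = -0.551784;  D = -0.485216+0.262739i
d^2_{0,0}: k∈[0..2] ⇒ +0.054728 -0.716847 +0.586849 = -0.075271;  D = -0.075271+0.000000i
d^2_{1,0}: k∈[0..1] ⇒ -0.242584 +0.794368 = +0.551784;  D = +0.485216+0.262739i
d^2_{2,0}: single k=0 term ⇒ +0.438978;  D = +0.239918+0.367615i
Y_2^{m'}(θ=0.4219,φ=2.846) and Σ D·Y over m':
  (+0.2399-0.3676i)·(+0.0538+0.0361i)  (-0.4852+0.2627i)·(-0.2761-0.0841i)  (-0.0753+0.0000i)·(+0.4721+0.0000i)  (+0.4852+0.2627i)·(+0.2761-0.0841i)  (+0.2399+0.3676i)·(+0.0538-0.0361i)
Y_2^0(R⁻¹ n̂) = +0.328923-0.000000i

Re=0.3289 Im=0.0000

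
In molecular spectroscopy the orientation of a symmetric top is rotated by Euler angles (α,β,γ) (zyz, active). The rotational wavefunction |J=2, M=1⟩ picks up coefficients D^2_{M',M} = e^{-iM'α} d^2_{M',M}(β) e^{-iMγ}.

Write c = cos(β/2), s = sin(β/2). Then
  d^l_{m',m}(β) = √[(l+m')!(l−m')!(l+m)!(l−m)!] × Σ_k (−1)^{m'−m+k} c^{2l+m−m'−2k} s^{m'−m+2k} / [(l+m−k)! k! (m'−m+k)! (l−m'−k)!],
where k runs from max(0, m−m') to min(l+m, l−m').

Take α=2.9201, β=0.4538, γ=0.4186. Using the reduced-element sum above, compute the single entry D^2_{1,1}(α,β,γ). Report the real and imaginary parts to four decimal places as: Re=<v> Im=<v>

First d^2_{1,1}(β=0.4538), then the phase factors e^{-i(1)α} and e^{-i(1)γ}:
With c≡cos(β/2)=0.974368 and s≡sin(β/2)=0.224958, N=[6·1·6·1]^{1/2}=6.000000
Admissible k: 0..1 (factorial args all ≥0)
  k=0: (−1)^0·6.0000/(6)·0.9744^4·0.2250^0 = +0.901349
  k=1: (−1)^1·6.0000/(2)·0.9744^2·0.2250^2 = -0.144135
d^2_{1,1}(0.4538) = +0.901349 -0.144135 = +0.757213
Phases: e^{-i·(1)·2.9201}=-0.975571-0.219686i, e^{-i·(1)·0.4186}=+0.913659-0.406482i ⇒ D=-0.742551+0.148288i

Re=-0.7426 Im=0.1483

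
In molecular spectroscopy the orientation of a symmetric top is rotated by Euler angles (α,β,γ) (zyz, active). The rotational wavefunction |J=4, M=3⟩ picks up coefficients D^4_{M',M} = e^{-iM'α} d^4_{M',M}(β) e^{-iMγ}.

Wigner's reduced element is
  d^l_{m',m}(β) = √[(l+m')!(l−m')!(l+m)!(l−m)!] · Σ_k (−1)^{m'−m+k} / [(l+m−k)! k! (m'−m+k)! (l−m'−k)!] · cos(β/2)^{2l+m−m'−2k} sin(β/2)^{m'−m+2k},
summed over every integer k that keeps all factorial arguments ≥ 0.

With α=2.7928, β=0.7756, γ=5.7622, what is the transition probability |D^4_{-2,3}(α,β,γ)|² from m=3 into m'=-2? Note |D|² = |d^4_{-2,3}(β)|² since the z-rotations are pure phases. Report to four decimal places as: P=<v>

P=0.0042

First d^4_{-2,3}(β=0.7756), then the phase factors e^{-i(-2)α} and e^{-i(3)γ}:
Half-angle: c=0.925743, s=0.378153. N=√(2·720·5040·1)=2693.993318
k: max(0,(3)−(-2))=5 … min(4+(3),4−(-2))=6
  k=5: (−1)^0·2693.9933/(240)·0.9257^3·0.3782^5 = +0.068864
  k=6: (−1)^1·2693.9933/(720)·0.9257^1·0.3782^7 = -0.003830
d^4_{-2,3}(0.7756) = +0.068864 -0.003830 = +0.065034
|D^4_{-2,3}|² = |d^4_{-2,3}(β)|² = (+0.065034)² = 0.004229 (the z-rotation phases have unit modulus)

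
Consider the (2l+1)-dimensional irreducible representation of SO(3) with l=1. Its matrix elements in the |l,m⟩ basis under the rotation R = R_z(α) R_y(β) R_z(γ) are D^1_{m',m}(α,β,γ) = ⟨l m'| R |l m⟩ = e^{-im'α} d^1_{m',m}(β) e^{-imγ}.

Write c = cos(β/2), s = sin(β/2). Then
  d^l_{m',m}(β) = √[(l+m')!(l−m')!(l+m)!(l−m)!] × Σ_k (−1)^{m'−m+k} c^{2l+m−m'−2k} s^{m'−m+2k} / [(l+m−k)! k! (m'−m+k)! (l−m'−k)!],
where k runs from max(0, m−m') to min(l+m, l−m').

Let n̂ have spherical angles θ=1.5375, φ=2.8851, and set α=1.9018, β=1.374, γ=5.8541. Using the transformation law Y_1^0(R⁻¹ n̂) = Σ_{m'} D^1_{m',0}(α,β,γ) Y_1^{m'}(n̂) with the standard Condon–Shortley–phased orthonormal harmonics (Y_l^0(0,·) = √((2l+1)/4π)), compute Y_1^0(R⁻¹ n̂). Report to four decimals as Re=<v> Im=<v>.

Need the full column D^1_{m',0} for m'=−1..1 at α=1.9018, β=1.374, γ=5.8541.
cos(β/2)=0.773152, sin(β/2)=0.634221
d^1_{-1,0}: single k=1 term ⇒ +0.693458;  D = -0.225369+0.655815i
d^1_{0,0}: k∈[0..1] ⇒ +0.597764 -0.402236 = +0.195529;  D = +0.195529+0.000000i
d^1_{1,0}: single k=0 term ⇒ -0.693458;  D = +0.225369+0.655815i
Y_1^{m'}(θ=1.5375,φ=2.8851) and Σ D·Y over m':
  (-0.2254+0.6558i)·(-0.3340-0.0876i)  (+0.1955+0.0000i)·(+0.0163+0.0000i)  (+0.2254+0.6558i)·(+0.3340-0.0876i)
Y_1^0(R⁻¹ n̂) = +0.268628+0.000000i

Re=0.2686 Im=0.0000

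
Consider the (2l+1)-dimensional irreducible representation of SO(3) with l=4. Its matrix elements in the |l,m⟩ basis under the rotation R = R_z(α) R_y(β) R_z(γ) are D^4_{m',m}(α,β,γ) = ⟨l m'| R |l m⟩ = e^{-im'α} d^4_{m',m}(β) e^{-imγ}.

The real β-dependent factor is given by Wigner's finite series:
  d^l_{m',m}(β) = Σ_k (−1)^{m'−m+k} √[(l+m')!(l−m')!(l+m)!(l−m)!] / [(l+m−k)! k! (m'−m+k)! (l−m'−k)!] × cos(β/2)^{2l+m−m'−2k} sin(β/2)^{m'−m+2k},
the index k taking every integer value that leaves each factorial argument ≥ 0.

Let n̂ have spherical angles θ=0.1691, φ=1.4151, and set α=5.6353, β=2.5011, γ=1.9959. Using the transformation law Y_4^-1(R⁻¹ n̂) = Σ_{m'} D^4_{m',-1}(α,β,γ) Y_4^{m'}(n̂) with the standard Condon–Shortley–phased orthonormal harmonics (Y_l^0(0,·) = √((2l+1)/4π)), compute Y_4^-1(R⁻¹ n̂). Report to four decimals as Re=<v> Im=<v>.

Need the full column D^4_{m',-1} for m'=−4..4 at α=5.6353, β=2.5011, γ=1.9959.
cos(β/2)=0.314800, sin(β/2)=0.949158
d^4_{-4,-1}: single k=3 term ⇒ +0.019783;  D = +0.016376-0.011099i
d^4_{-3,-1}: k∈[2..3] ⇒ +0.006959 -0.105442 = -0.098483;  D = -0.098348-0.005143i
d^4_{-2,-1}: k∈[1..3] ⇒ +0.001234 -0.056079 +0.339870 = +0.285025;  D = +0.217976+0.183646i
d^4_{-1,-1}: k∈[0..3] ⇒ +0.000096 -0.013152 +0.239120 -0.724605 = -0.498540;  D = -0.110149-0.486219i
d^4_{0,-1}: k∈[0..3] ⇒ -0.001300 +0.070935 -0.644858 +0.977056 = +0.401832;  D = -0.165722+0.366067i
d^4_{1,-1}: k∈[0..3] ⇒ +0.008768 -0.239120 +1.086907 -0.658730 = +0.197825;  D = -0.173815+0.094461i
d^4_{2,-1}: k∈[0..2] ⇒ -0.037386 +0.509805 -0.926917 = -0.454497;  D = +0.449389+0.067954i
d^4_{3,-1}: k∈[0..1] ⇒ +0.105442 -0.575137 = -0.469695;  D = +0.327925+0.336272i
d^4_{4,-1}: single k=0 term ⇒ -0.179842;  D = +0.022412+0.178440i
Y_4^{m'}(θ=0.1691,φ=1.4151) and Σ D·Y over m':
  (+0.0164-0.0111i)·(+0.0003+0.0002i)  (-0.0983-0.0051i)·(-0.0026+0.0053i)  (+0.2180+0.1836i)·(-0.0523-0.0168i)  (-0.1101-0.4862i)·(+0.0463-0.2948i)  (-0.1657+0.3661i)·(+0.7294+0.0000i)  (-0.1738+0.0945i)·(-0.0463-0.2948i)  (+0.4494+0.0680i)·(-0.0523+0.0168i)  (+0.3279+0.3363i)·(+0.0026+0.0053i)  (+0.0224+0.1784i)·(+0.0003-0.0002i)
Y_4^-1(R⁻¹ n̂) = -0.266940+0.316736i

Re=-0.2669 Im=0.3167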